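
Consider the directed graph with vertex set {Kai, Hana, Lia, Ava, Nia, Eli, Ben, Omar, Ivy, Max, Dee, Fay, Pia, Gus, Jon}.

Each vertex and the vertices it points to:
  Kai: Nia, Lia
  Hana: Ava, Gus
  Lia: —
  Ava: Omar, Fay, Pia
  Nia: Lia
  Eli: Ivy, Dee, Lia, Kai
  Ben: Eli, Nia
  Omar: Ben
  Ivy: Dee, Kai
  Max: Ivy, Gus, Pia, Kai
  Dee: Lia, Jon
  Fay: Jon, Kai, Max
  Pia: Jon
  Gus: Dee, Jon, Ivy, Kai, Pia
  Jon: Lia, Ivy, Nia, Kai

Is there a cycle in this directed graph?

Yes

DFS with white/gray/black marking, starting from Kai:
Kai gray
  Nia gray
    Lia gray
    Lia black
  Nia black
  Kai→Lia: Lia black — skip
Kai black
Hana gray
  Ava gray
    Omar gray
      Ben gray
        Eli gray
          Ivy gray
            Dee gray
              Dee→Lia: Lia black — skip
              Jon gray
                Jon→Lia: Lia black — skip
                Jon→Ivy: Ivy is gray → back edge
Back edge found, so a cycle exists: Ivy → Dee → Jon → Ivy.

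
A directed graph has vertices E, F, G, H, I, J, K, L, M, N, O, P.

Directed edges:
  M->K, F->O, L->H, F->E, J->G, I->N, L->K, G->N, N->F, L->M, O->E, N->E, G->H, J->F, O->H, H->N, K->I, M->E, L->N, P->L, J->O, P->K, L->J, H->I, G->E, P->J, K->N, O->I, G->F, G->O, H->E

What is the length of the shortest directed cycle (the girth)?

4

For each vertex v, BFS finds the shortest path from v back to v.
The shortest such closed walk is O → H → N → F → O, length 4.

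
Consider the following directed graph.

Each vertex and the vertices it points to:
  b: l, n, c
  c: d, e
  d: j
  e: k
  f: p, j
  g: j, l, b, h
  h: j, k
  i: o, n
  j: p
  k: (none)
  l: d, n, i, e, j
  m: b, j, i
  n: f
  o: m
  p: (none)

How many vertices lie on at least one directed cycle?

5

A vertex is on a directed cycle iff it belongs to a strongly connected component of size ≥ 2 (or has a self-loop).
The vertices on cycles are {b, i, l, m, o} — 5 in total.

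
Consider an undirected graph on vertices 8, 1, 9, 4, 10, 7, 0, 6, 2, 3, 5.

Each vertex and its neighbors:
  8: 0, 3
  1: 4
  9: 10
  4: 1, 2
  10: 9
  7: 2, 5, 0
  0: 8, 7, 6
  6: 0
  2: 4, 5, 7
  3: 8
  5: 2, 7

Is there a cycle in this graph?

DFS, tracking each vertex's parent; an edge to a visited non-parent vertex closes a cycle.
Start from 6:
visit 6 (parent –)
  visit 0 (parent 6)
    visit 8 (parent 0)
      8–0: parent, skip
      visit 3 (parent 8)
        3–8: parent, skip
    visit 7 (parent 0)
      visit 2 (parent 7)
        visit 4 (parent 2)
          visit 1 (parent 4)
            1–4: parent, skip
          4–2: parent, skip
        visit 5 (parent 2)
          5–2: parent, skip
          5–7: 7 visited and ≠ parent → cycle
Cycle: 7 – 2 – 5 – 7.

Yes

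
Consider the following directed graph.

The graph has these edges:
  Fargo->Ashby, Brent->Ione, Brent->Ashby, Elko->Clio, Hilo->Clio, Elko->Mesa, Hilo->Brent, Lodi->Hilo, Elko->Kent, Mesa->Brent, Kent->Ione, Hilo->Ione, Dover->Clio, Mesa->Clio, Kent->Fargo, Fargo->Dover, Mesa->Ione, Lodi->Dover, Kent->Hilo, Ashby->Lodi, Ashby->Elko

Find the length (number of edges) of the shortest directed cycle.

4

For each vertex v, BFS finds the shortest path from v back to v.
The shortest such closed walk is Ashby → Lodi → Hilo → Brent → Ashby, length 4.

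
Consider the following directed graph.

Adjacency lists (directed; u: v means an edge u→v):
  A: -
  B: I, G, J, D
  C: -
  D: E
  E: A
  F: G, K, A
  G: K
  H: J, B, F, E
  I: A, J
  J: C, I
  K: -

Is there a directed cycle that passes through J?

Yes

J is on a cycle iff J can reach itself via ≥1 edge.
J → I → J — yes.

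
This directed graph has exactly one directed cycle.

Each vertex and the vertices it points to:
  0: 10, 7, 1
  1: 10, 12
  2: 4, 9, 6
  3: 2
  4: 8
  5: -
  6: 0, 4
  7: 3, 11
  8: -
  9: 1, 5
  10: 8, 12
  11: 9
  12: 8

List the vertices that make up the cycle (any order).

0, 2, 3, 6, 7

DFS with gray/black marking from 3:
3 gray
  2 gray
    4 gray
      8 gray
      8 black
    4 black
    9 gray
      1 gray
        10 gray
          10→8: 8 black — skip
          12 gray
            12→8: 8 black — skip
          12 black
        10 black
        1→12: 12 black — skip
      1 black
      5 gray
      5 black
    9 black
    6 gray
      0 gray
        0→10: 10 black — skip
        7 gray
          7→3: 3 is gray → back edge
Back edge closes the cycle 3 → 2 → 6 → 0 → 7 → 3; its vertices are {0, 2, 3, 6, 7}.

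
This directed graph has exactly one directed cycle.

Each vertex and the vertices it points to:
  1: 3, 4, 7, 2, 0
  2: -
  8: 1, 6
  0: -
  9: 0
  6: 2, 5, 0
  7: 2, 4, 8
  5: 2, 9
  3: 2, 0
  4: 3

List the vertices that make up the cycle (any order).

DFS with gray/black marking from 7:
7 gray
  2 gray
  2 black
  4 gray
    3 gray
      3→2: 2 black — skip
      0 gray
      0 black
    3 black
  4 black
  8 gray
    1 gray
      1→3: 3 black — skip
      1→4: 4 black — skip
      1→7: 7 is gray → back edge
Back edge closes the cycle 7 → 8 → 1 → 7; its vertices are {1, 7, 8}.

1, 7, 8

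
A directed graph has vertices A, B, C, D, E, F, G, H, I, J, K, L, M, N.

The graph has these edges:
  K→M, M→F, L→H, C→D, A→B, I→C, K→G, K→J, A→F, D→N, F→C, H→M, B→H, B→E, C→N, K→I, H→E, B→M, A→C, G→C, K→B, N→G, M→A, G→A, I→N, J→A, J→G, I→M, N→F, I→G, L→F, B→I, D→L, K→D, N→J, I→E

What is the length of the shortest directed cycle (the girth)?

For each vertex v, BFS finds the shortest path from v back to v.
The shortest such closed walk is B → M → A → B, length 3.

3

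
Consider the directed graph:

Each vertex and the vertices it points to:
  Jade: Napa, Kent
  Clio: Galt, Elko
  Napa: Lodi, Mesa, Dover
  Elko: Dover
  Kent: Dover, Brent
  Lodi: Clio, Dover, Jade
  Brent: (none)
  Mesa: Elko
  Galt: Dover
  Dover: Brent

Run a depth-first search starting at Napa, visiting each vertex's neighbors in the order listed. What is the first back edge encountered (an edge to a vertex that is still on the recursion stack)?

DFS from Napa (visiting each vertex's neighbors in the order listed); mark gray on enter, black on exit:
Napa gray
  Lodi gray
    Clio gray
      Galt gray
        Dover gray
          Brent gray
          Brent black
        Dover black
      Galt black
      Elko gray
        Elko→Dover: Dover black — skip
      Elko black
    Clio black
    Lodi→Dover: Dover black — skip
    Jade gray
      Jade→Napa: Napa is gray → back edge
First back edge: Jade → Napa.

Jade->Napa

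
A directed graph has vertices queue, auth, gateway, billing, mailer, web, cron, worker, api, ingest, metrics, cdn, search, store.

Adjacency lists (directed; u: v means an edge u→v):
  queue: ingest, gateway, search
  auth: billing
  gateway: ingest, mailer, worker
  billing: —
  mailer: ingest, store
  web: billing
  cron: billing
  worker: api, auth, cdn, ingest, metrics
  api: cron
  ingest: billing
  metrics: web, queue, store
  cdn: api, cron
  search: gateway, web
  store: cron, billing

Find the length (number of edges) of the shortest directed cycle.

4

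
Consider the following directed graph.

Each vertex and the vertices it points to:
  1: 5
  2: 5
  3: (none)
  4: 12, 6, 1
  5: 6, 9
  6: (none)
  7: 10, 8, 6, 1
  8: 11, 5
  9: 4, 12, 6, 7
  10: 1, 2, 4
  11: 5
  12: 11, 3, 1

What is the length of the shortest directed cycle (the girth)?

4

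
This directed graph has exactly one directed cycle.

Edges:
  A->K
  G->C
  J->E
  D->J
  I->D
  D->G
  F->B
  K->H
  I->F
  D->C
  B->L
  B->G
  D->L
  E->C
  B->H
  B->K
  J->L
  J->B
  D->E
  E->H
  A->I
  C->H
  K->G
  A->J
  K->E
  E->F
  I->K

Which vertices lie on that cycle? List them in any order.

B, E, F, K

DFS with gray/black marking from F:
F gray
  B gray
    K gray
      G gray
        C gray
          H gray
          H black
        C black
      G black
      K→H: H black — skip
      E gray
        E→F: F is gray → back edge
Back edge closes the cycle F → B → K → E → F; its vertices are {B, E, F, K}.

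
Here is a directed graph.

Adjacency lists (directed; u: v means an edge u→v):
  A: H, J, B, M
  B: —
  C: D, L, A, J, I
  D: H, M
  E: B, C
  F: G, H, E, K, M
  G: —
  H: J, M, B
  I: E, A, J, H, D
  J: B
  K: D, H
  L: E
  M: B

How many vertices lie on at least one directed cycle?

4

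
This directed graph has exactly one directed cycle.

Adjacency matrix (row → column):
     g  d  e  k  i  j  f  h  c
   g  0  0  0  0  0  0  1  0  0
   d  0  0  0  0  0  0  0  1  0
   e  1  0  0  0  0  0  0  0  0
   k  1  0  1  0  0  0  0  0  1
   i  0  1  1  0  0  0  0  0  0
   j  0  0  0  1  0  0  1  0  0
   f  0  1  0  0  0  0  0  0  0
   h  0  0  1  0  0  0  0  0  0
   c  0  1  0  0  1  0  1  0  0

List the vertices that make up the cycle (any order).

DFS with gray/black marking from f:
f gray
  d gray
    h gray
      e gray
        g gray
          g→f: f is gray → back edge
Back edge closes the cycle f → d → h → e → g → f; its vertices are {d, e, f, g, h}.

d, e, f, g, h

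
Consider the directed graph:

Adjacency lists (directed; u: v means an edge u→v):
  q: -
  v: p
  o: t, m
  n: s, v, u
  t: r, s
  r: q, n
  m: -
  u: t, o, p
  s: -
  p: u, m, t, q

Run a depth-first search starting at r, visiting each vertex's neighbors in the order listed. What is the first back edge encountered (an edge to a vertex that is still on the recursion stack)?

t→r

DFS from r (visiting each vertex's neighbors in the order listed); mark gray on enter, black on exit:
r gray
  q gray
  q black
  n gray
    s gray
    s black
    v gray
      p gray
        u gray
          t gray
            t→r: r is gray → back edge
First back edge: t → r.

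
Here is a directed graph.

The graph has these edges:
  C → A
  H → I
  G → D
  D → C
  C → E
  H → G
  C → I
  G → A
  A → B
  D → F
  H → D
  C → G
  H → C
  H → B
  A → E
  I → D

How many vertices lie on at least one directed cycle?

A vertex is on a directed cycle iff it belongs to a strongly connected component of size ≥ 2 (or has a self-loop).
The vertices on cycles are {C, D, G, I} — 4 in total.

4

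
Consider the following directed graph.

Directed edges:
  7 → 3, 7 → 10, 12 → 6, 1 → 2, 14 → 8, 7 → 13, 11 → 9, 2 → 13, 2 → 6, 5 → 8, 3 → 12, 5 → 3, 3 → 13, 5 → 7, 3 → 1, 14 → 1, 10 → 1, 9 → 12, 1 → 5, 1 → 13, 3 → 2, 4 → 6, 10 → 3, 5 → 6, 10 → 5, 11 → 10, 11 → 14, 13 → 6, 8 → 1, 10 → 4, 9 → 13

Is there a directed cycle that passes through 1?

Yes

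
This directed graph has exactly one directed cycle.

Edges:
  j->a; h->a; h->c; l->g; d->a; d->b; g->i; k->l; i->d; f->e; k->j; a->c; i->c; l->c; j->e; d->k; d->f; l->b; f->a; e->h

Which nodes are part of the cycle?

DFS with gray/black marking from d:
d gray
  b gray
  b black
  f gray
    a gray
      c gray
      c black
    a black
    e gray
      h gray
        h→a: a black — skip
        h→c: c black — skip
      h black
    e black
  f black
  d→a: a black — skip
  k gray
    l gray
      l→c: c black — skip
      g gray
        i gray
          i→d: d is gray → back edge
Back edge closes the cycle d → k → l → g → i → d; its vertices are {d, g, i, k, l}.

d, g, i, k, l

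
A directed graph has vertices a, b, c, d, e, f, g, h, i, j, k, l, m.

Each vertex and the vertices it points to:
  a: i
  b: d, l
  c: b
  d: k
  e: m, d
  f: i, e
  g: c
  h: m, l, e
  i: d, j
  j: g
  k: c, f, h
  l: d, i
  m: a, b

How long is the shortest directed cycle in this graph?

4

For each vertex v, BFS finds the shortest path from v back to v.
The shortest such closed walk is k → h → l → d → k, length 4.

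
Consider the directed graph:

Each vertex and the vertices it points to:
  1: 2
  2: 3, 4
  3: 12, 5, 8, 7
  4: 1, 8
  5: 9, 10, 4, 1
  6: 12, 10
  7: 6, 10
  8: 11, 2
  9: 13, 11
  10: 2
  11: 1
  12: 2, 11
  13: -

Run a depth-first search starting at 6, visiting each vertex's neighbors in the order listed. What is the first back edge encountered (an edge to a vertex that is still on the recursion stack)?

DFS from 6 (visiting each vertex's neighbors in the order listed); mark gray on enter, black on exit:
6 gray
  12 gray
    2 gray
      3 gray
        3→12: 12 is gray → back edge
First back edge: 3 → 12.

3→12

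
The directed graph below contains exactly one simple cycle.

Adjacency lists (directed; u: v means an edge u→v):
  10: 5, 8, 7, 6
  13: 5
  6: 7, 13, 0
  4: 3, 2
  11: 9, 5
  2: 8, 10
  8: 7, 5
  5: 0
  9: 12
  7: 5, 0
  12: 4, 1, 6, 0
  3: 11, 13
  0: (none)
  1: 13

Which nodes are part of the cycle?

3, 4, 9, 11, 12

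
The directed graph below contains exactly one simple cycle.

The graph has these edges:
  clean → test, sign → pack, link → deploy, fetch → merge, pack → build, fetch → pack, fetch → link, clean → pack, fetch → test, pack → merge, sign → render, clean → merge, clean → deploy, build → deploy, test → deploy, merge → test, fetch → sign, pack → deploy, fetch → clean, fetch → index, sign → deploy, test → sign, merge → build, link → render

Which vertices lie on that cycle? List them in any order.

pack, sign, test, merge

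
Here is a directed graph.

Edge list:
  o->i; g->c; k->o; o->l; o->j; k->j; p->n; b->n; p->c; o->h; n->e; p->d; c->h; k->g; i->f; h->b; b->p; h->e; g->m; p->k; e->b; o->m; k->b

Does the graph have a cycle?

Yes

DFS with white/gray/black marking, starting from d:
d gray
d black
e gray
  b gray
    n gray
      n→e: e is gray → back edge
Back edge found, so a cycle exists: e → b → n → e.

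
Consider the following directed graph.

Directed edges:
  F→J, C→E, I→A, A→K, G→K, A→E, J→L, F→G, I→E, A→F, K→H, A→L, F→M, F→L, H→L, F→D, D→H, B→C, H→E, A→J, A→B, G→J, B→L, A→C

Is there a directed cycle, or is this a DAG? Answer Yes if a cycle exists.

No

DFS with white/gray/black marking, starting from A:
A gray
  K gray
    H gray
      E gray
      E black
      L gray
      L black
    H black
  K black
  F gray
    F→L: L black — skip
    J gray
      J→L: L black — skip
    J black
    G gray
      G→K: K black — skip
      G→J: J black — skip
    G black
    M gray
    M black
    D gray
      D→H: H black — skip
    D black
  F black
  A→L: L black — skip
  B gray
    C gray
      C→E: E black — skip
    C black
    B→L: L black — skip
  B black
  A→J: J black — skip
  A→C: C black — skip
  A→E: E black — skip
A black
I gray
  I→A: A black — skip
  I→E: E black — skip
I black
Every edge goes to a white or black vertex — no back edge, so the graph is acyclic.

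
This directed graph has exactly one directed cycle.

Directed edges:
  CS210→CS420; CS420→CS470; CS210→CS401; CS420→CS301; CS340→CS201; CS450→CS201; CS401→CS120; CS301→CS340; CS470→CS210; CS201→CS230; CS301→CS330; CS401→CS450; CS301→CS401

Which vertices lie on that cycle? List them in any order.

CS210, CS420, CS470

DFS with gray/black marking from CS210:
CS210 gray
  CS420 gray
    CS470 gray
      CS470→CS210: CS210 is gray → back edge
Back edge closes the cycle CS210 → CS420 → CS470 → CS210; its vertices are {CS210, CS420, CS470}.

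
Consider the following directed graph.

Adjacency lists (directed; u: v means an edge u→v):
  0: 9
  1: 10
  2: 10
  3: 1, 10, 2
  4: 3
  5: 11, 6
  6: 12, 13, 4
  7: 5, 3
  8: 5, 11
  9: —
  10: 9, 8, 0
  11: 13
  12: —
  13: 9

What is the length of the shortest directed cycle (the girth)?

6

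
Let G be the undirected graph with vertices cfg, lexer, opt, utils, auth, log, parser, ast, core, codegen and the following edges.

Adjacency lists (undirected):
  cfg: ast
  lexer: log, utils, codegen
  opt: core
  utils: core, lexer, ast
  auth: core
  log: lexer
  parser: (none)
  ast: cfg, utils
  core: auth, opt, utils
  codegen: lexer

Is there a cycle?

No

DFS, tracking each vertex's parent; an edge to a visited non-parent vertex closes a cycle.
Start from codegen:
visit codegen (parent –)
  visit lexer (parent codegen)
    visit log (parent lexer)
      log–lexer: parent, skip
    visit utils (parent lexer)
      visit core (parent utils)
        visit auth (parent core)
          auth–core: parent, skip
        visit opt (parent core)
          opt–core: parent, skip
        core–utils: parent, skip
      utils–lexer: parent, skip
      visit ast (parent utils)
        visit cfg (parent ast)
          cfg–ast: parent, skip
        ast–utils: parent, skip
    lexer–codegen: parent, skip
visit parser (parent –)
No non-parent visited neighbor found — the graph is a forest.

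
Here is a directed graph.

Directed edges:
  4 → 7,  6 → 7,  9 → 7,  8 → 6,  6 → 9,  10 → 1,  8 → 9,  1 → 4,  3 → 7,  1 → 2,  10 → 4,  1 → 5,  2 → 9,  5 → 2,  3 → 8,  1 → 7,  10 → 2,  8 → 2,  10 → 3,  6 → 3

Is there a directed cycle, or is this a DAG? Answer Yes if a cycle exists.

DFS with white/gray/black marking, starting from 7:
7 gray
7 black
1 gray
  5 gray
    2 gray
      9 gray
        9→7: 7 black — skip
      9 black
    2 black
  5 black
  4 gray
    4→7: 7 black — skip
  4 black
  1→7: 7 black — skip
  1→2: 2 black — skip
1 black
3 gray
  3→7: 7 black — skip
  8 gray
    8→2: 2 black — skip
    8→9: 9 black — skip
    6 gray
      6→7: 7 black — skip
      6→9: 9 black — skip
      6→3: 3 is gray → back edge
Back edge found, so a cycle exists: 3 → 8 → 6 → 3.

Yes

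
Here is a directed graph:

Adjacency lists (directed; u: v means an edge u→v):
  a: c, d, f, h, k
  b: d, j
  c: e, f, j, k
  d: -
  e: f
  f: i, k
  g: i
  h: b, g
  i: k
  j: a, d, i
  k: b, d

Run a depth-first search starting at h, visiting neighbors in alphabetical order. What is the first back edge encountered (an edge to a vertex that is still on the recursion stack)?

k->b

DFS from h (visiting neighbors in alphabetical order); mark gray on enter, black on exit:
h gray
  b gray
    d gray
    d black
    j gray
      a gray
        c gray
          e gray
            f gray
              i gray
                k gray
                  k→b: b is gray → back edge
First back edge: k → b.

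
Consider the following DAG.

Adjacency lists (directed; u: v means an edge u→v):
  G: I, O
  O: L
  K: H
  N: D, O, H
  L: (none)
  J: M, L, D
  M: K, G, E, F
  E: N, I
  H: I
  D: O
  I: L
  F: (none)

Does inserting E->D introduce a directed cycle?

No

Adding E→D creates a cycle iff D can already reach E.
Explore from D: no path reaches E. The graph stays acyclic.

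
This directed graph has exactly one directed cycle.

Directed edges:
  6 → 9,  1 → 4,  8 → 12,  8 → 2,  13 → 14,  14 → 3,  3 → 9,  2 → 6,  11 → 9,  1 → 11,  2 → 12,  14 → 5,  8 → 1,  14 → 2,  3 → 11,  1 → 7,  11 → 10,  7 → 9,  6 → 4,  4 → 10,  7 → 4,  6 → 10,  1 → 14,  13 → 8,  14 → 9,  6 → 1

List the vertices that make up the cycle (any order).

DFS with gray/black marking from 14:
14 gray
  3 gray
    11 gray
      10 gray
      10 black
      9 gray
      9 black
    11 black
    3→9: 9 black — skip
  3 black
  5 gray
  5 black
  14→9: 9 black — skip
  2 gray
    6 gray
      1 gray
        1→14: 14 is gray → back edge
Back edge closes the cycle 14 → 2 → 6 → 1 → 14; its vertices are {1, 2, 6, 14}.

1, 2, 6, 14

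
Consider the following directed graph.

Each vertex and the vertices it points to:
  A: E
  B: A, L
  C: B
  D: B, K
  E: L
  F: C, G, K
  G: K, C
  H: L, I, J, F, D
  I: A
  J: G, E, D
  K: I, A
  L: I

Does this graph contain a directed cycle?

DFS with white/gray/black marking, starting from I:
I gray
  A gray
    E gray
      L gray
        L→I: I is gray → back edge
Back edge found, so a cycle exists: I → A → E → L → I.

Yes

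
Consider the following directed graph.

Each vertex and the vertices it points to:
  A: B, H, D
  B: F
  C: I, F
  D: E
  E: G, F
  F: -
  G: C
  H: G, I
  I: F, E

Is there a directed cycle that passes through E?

Yes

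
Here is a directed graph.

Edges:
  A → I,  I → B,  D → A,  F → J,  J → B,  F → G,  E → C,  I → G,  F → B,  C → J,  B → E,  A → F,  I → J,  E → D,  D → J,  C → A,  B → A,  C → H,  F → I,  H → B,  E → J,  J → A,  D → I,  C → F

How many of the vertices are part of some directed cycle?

9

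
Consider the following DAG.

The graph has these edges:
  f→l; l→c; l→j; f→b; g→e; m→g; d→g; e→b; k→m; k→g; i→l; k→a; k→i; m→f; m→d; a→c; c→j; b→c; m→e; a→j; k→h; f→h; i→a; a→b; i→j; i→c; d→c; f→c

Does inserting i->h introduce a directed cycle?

No

Adding i→h creates a cycle iff h can already reach i.
Explore from h: no path reaches i. The graph stays acyclic.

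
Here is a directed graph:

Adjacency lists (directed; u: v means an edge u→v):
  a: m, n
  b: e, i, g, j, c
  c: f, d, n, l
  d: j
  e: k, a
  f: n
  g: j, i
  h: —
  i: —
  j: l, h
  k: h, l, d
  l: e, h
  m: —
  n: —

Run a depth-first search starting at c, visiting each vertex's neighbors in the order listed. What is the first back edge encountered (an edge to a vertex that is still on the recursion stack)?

DFS from c (visiting each vertex's neighbors in the order listed); mark gray on enter, black on exit:
c gray
  f gray
    n gray
    n black
  f black
  d gray
    j gray
      l gray
        e gray
          k gray
            h gray
            h black
            k→l: l is gray → back edge
First back edge: k → l.

k->l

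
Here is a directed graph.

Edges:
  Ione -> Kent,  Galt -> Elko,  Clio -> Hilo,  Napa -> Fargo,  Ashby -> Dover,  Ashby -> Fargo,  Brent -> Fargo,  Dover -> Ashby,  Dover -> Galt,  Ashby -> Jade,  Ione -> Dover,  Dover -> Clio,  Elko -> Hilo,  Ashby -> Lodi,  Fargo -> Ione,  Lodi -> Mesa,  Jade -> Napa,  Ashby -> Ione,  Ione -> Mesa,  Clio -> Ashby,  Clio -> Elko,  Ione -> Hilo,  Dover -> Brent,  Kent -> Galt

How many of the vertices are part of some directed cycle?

8

A vertex is on a directed cycle iff it belongs to a strongly connected component of size ≥ 2 (or has a self-loop).
The vertices on cycles are {Clio, Ione, Jade, Napa, Ashby, Brent, Dover, Fargo} — 8 in total.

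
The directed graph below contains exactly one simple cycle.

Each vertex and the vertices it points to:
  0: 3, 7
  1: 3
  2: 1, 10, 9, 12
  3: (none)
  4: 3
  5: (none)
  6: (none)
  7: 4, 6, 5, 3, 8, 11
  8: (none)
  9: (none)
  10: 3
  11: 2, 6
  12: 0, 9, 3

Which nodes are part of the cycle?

DFS with gray/black marking from 7:
7 gray
  4 gray
    3 gray
    3 black
  4 black
  6 gray
  6 black
  5 gray
  5 black
  7→3: 3 black — skip
  8 gray
  8 black
  11 gray
    2 gray
      1 gray
        1→3: 3 black — skip
      1 black
      10 gray
        10→3: 3 black — skip
      10 black
      9 gray
      9 black
      12 gray
        0 gray
          0→3: 3 black — skip
          0→7: 7 is gray → back edge
Back edge closes the cycle 7 → 11 → 2 → 12 → 0 → 7; its vertices are {0, 2, 7, 11, 12}.

0, 2, 7, 11, 12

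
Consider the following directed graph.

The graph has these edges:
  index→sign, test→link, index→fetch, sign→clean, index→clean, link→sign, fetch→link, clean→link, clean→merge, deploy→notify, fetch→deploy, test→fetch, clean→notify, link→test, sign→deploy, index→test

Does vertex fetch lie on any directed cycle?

fetch is on a cycle iff fetch can reach itself via ≥1 edge.
fetch → link → test → fetch — yes.

Yes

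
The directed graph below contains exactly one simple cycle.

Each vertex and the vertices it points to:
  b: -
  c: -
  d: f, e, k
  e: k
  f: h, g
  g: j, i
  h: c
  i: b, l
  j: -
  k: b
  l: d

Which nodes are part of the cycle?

d, f, g, i, l

DFS with gray/black marking from d:
d gray
  f gray
    h gray
      c gray
      c black
    h black
    g gray
      j gray
      j black
      i gray
        b gray
        b black
        l gray
          l→d: d is gray → back edge
Back edge closes the cycle d → f → g → i → l → d; its vertices are {d, f, g, i, l}.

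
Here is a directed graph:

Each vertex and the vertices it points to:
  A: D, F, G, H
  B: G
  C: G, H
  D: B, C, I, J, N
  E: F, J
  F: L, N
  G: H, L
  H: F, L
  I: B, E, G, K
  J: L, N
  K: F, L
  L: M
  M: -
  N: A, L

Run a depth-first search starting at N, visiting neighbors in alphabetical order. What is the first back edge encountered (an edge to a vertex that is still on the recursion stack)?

F->N

DFS from N (visiting neighbors in alphabetical order); mark gray on enter, black on exit:
N gray
  A gray
    D gray
      B gray
        G gray
          H gray
            F gray
              L gray
                M gray
                M black
              L black
              F→N: N is gray → back edge
First back edge: F → N.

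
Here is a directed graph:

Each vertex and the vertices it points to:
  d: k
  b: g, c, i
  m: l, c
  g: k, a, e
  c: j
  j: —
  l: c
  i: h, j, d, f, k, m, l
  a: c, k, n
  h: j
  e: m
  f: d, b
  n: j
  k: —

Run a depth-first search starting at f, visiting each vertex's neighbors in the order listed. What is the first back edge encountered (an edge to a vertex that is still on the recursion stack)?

i->f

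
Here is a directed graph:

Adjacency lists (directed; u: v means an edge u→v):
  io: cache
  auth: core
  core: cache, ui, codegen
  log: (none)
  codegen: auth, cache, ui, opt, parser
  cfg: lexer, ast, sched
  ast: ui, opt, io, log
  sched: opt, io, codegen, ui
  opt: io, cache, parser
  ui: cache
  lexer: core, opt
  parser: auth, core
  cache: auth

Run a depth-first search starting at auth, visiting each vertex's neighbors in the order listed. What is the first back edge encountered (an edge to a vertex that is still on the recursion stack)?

DFS from auth (visiting each vertex's neighbors in the order listed); mark gray on enter, black on exit:
auth gray
  core gray
    cache gray
      cache→auth: auth is gray → back edge
First back edge: cache → auth.

cache→auth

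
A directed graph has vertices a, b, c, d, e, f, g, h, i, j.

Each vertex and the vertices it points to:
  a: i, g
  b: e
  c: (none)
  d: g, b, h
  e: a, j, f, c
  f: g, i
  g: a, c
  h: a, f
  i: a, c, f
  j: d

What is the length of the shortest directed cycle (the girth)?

For each vertex v, BFS finds the shortest path from v back to v.
The shortest such closed walk is f → i → f, length 2.

2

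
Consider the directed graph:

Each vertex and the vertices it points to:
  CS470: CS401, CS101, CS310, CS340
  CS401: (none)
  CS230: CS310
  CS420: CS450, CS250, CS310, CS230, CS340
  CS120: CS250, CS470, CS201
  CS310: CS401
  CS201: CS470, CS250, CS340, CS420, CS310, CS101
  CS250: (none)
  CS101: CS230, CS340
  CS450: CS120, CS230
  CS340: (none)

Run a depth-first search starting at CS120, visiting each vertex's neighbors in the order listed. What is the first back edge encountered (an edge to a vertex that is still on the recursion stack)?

CS450->CS120

DFS from CS120 (visiting each vertex's neighbors in the order listed); mark gray on enter, black on exit:
CS120 gray
  CS250 gray
  CS250 black
  CS470 gray
    CS401 gray
    CS401 black
    CS101 gray
      CS230 gray
        CS310 gray
          CS310→CS401: CS401 black — skip
        CS310 black
      CS230 black
      CS340 gray
      CS340 black
    CS101 black
    CS470→CS310: CS310 black — skip
    CS470→CS340: CS340 black — skip
  CS470 black
  CS201 gray
    CS201→CS470: CS470 black — skip
    CS201→CS250: CS250 black — skip
    CS201→CS340: CS340 black — skip
    CS420 gray
      CS450 gray
        CS450→CS120: CS120 is gray → back edge
First back edge: CS450 → CS120.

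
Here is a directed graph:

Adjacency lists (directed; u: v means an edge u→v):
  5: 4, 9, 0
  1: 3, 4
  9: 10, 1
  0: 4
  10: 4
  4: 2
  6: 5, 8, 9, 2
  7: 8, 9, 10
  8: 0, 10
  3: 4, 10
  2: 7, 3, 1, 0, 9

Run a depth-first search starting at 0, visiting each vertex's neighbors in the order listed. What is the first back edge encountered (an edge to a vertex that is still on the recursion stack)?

DFS from 0 (visiting each vertex's neighbors in the order listed); mark gray on enter, black on exit:
0 gray
  4 gray
    2 gray
      7 gray
        8 gray
          8→0: 0 is gray → back edge
First back edge: 8 → 0.

8→0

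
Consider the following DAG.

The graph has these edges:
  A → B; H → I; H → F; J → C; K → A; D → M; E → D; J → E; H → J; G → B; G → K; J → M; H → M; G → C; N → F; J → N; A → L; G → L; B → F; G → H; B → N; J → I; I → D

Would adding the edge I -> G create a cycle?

Yes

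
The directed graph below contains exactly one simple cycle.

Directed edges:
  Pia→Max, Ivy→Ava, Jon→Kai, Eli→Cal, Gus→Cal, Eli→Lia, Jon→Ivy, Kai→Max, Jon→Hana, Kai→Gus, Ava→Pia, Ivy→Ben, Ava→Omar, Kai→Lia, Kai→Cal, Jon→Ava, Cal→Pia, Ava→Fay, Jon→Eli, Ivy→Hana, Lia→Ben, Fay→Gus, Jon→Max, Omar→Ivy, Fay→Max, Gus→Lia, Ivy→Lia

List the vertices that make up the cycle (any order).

DFS with gray/black marking from Ava:
Ava gray
  Omar gray
    Ivy gray
      Ben gray
      Ben black
      Ivy→Ava: Ava is gray → back edge
Back edge closes the cycle Ava → Omar → Ivy → Ava; its vertices are {Ava, Ivy, Omar}.

Ava, Ivy, Omar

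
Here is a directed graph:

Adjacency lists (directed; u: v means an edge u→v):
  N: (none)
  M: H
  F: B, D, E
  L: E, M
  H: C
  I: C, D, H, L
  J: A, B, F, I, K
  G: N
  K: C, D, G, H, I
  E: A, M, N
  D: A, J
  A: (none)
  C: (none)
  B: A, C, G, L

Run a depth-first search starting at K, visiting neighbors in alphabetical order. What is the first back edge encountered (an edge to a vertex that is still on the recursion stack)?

F->D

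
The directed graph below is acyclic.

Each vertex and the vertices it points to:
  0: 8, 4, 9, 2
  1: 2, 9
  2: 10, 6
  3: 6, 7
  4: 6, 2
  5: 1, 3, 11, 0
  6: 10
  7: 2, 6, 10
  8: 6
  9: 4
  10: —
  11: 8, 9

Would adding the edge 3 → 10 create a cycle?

No

Adding 3→10 creates a cycle iff 10 can already reach 3.
Explore from 10: no path reaches 3. The graph stays acyclic.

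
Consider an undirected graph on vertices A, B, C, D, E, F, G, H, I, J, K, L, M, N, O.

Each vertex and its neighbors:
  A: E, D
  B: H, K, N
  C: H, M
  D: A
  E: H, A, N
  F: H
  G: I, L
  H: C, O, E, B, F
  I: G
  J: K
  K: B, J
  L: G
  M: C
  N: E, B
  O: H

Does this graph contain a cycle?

DFS, tracking each vertex's parent; an edge to a visited non-parent vertex closes a cycle.
Start from K:
visit K (parent –)
  visit B (parent K)
    visit H (parent B)
      visit C (parent H)
        C–H: parent, skip
        visit M (parent C)
          M–C: parent, skip
      visit O (parent H)
        O–H: parent, skip
      visit E (parent H)
        E–H: parent, skip
        visit A (parent E)
          A–E: parent, skip
          visit D (parent A)
            D–A: parent, skip
        visit N (parent E)
          N–E: parent, skip
          N–B: B visited and ≠ parent → cycle
Cycle: B – H – E – N – B.

Yes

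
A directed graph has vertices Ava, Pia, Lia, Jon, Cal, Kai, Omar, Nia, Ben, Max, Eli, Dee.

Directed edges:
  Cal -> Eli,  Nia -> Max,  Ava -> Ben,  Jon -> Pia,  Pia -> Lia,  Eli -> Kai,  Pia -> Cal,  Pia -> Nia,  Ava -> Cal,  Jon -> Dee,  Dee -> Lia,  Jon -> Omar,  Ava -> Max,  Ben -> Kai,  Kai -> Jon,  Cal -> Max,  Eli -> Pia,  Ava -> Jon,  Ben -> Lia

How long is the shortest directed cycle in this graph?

For each vertex v, BFS finds the shortest path from v back to v.
The shortest such closed walk is Cal → Eli → Pia → Cal, length 3.

3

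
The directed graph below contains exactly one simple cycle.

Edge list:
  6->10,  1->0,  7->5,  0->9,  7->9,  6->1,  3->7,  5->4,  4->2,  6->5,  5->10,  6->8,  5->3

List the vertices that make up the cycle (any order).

DFS with gray/black marking from 5:
5 gray
  3 gray
    7 gray
      7→5: 5 is gray → back edge
Back edge closes the cycle 5 → 3 → 7 → 5; its vertices are {3, 5, 7}.

3, 5, 7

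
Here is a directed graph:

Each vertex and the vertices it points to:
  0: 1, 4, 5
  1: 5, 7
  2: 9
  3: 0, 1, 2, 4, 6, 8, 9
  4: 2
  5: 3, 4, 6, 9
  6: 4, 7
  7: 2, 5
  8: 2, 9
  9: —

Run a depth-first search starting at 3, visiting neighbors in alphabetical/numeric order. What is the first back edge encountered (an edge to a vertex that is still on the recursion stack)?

5->3

DFS from 3 (visiting neighbors in alphabetical/numeric order); mark gray on enter, black on exit:
3 gray
  0 gray
    1 gray
      5 gray
        5→3: 3 is gray → back edge
First back edge: 5 → 3.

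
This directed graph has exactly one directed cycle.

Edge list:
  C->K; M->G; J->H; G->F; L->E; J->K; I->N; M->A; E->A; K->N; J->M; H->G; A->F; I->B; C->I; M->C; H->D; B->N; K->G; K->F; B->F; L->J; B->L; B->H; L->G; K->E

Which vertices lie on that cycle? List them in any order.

DFS with gray/black marking from I:
I gray
  B gray
    N gray
    N black
    L gray
      J gray
        K gray
          K→N: N black — skip
          F gray
          F black
          E gray
            A gray
              A→F: F black — skip
            A black
          E black
          G gray
            G→F: F black — skip
          G black
        K black
        M gray
          C gray
            C→K: K black — skip
            C→I: I is gray → back edge
Back edge closes the cycle I → B → L → J → M → C → I; its vertices are {B, C, I, J, L, M}.

B, C, I, J, L, M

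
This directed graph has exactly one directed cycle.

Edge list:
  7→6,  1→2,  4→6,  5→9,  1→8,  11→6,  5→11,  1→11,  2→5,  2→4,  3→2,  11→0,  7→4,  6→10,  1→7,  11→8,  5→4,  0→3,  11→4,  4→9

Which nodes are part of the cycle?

DFS with gray/black marking from 11:
11 gray
  6 gray
    10 gray
    10 black
  6 black
  0 gray
    3 gray
      2 gray
        5 gray
          9 gray
          9 black
          5→11: 11 is gray → back edge
Back edge closes the cycle 11 → 0 → 3 → 2 → 5 → 11; its vertices are {0, 2, 3, 5, 11}.

0, 2, 3, 5, 11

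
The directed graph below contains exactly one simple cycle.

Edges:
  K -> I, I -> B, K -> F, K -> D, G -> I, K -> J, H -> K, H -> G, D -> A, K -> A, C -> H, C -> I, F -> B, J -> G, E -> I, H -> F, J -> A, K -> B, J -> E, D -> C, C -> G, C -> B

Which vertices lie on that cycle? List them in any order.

C, D, H, K

DFS with gray/black marking from K:
K gray
  A gray
  A black
  I gray
    B gray
    B black
  I black
  D gray
    D→A: A black — skip
    C gray
      G gray
        G→I: I black — skip
      G black
      C→I: I black — skip
      C→B: B black — skip
      H gray
        H→G: G black — skip
        F gray
          F→B: B black — skip
        F black
        H→K: K is gray → back edge
Back edge closes the cycle K → D → C → H → K; its vertices are {C, D, H, K}.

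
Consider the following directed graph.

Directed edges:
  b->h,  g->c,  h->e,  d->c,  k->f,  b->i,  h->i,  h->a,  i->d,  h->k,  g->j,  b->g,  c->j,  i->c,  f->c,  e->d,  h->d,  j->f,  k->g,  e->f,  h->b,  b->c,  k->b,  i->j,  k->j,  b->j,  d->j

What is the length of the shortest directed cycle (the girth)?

2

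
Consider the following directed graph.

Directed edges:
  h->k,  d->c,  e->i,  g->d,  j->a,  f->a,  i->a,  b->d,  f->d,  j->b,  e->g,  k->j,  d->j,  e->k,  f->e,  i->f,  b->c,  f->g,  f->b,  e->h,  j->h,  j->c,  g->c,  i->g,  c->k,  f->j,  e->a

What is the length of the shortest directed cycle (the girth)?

For each vertex v, BFS finds the shortest path from v back to v.
The shortest such closed walk is e → i → f → e, length 3.

3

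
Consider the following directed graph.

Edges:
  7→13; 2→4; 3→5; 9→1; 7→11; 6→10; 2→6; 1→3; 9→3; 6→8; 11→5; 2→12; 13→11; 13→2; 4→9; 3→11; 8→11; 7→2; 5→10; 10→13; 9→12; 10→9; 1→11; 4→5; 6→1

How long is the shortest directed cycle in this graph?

4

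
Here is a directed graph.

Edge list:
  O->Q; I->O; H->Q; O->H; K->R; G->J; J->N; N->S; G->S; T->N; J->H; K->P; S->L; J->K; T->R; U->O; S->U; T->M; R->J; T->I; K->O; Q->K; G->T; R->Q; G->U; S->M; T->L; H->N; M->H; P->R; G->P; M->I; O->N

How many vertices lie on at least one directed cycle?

12

A vertex is on a directed cycle iff it belongs to a strongly connected component of size ≥ 2 (or has a self-loop).
The vertices on cycles are {H, I, J, K, M, N, O, P, Q, R, S, U} — 12 in total.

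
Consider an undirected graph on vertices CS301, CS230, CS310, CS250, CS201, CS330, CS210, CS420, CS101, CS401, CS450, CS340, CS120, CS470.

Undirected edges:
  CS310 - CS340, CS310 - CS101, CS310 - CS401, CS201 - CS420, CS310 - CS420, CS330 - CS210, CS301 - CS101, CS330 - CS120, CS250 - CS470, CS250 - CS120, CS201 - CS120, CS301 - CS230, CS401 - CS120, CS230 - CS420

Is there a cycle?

Yes

DFS, tracking each vertex's parent; an edge to a visited non-parent vertex closes a cycle.
Start from CS310:
visit CS310 (parent –)
  visit CS401 (parent CS310)
    CS401–CS310: parent, skip
    visit CS120 (parent CS401)
      CS120–CS401: parent, skip
      visit CS201 (parent CS120)
        CS201–CS120: parent, skip
        visit CS420 (parent CS201)
          CS420–CS201: parent, skip
          CS420–CS310: CS310 visited and ≠ parent → cycle
Cycle: CS310 – CS401 – CS120 – CS201 – CS420 – CS310.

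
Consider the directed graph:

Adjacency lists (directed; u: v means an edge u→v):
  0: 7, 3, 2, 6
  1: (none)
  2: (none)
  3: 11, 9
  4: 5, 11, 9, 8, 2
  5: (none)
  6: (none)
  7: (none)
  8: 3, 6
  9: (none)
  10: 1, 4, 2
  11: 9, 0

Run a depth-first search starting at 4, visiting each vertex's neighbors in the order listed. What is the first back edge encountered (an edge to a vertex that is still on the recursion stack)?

3->11

DFS from 4 (visiting each vertex's neighbors in the order listed); mark gray on enter, black on exit:
4 gray
  5 gray
  5 black
  11 gray
    9 gray
    9 black
    0 gray
      7 gray
      7 black
      3 gray
        3→11: 11 is gray → back edge
First back edge: 3 → 11.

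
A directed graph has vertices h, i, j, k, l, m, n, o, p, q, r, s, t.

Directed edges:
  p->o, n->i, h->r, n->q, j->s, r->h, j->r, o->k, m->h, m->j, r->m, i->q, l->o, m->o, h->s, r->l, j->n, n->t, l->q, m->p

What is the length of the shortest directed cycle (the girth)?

2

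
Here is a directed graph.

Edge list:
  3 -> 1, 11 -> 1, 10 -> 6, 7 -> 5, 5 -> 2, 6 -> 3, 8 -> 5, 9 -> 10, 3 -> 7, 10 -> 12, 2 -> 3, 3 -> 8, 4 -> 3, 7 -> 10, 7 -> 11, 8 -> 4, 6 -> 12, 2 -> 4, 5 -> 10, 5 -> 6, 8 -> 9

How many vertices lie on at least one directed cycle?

A vertex is on a directed cycle iff it belongs to a strongly connected component of size ≥ 2 (or has a self-loop).
The vertices on cycles are {2, 3, 4, 5, 6, 7, 8, 9, 10} — 9 in total.

9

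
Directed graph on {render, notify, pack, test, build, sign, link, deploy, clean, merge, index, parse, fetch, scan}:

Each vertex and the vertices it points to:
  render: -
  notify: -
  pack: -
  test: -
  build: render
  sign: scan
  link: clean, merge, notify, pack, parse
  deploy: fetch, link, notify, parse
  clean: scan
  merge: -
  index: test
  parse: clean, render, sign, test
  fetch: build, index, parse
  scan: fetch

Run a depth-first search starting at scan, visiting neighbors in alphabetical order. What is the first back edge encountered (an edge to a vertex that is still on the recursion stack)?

DFS from scan (visiting neighbors in alphabetical order); mark gray on enter, black on exit:
scan gray
  fetch gray
    build gray
      render gray
      render black
    build black
    index gray
      test gray
      test black
    index black
    parse gray
      clean gray
        clean→scan: scan is gray → back edge
First back edge: clean → scan.

clean->scan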